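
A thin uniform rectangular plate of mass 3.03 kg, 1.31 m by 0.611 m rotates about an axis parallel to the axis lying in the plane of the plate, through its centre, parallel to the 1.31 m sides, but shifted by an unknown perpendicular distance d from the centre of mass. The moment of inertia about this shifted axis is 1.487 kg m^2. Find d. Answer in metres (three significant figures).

About the centre-of-mass axis, I_cm = (1/12)Mb² = (1/12)(3.03)(0.611)² = 0.094264 kg m^2.
Parallel axis theorem: I = I_cm + Md², so Md² = 1.487 − 0.094264 = 1.3927 kg m^2.
d = √(1.3927 / 3.03) = 0.67797 m.

0.678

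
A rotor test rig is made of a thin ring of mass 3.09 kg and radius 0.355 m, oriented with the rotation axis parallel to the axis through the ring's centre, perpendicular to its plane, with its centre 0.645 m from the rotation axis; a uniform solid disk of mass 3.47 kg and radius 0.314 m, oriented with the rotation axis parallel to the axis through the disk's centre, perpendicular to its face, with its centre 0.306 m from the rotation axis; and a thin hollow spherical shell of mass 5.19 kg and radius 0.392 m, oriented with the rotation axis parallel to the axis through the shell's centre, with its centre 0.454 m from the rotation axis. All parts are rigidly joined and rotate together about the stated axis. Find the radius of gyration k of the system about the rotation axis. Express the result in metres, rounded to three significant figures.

0.567

Thin ring: I_cm = MR² = (3.09)(0.355)² = 0.38942 kg m^2; centre at d = 0.645 m, so I = I_cm + Md² gives I = 0.38942 + (3.09)(0.645)² = 1.6749 kg m^2.
Solid disk: I_cm = (1/2)MR² = (1/2)(3.47)(0.314)² = 0.17106 kg m^2; centre at d = 0.306 m, so I = I_cm + Md² gives I = 0.17106 + (3.47)(0.306)² = 0.49598 kg m^2.
Spherical shell: I_cm = (2/3)MR² = (2/3)(5.19)(0.392)² = 0.53168 kg m^2; centre at d = 0.454 m, so I = I_cm + Md² gives I = 0.53168 + (5.19)(0.454)² = 1.6014 kg m^2.
Total I = 3.7723 kg m^2; total mass M = 11.75 kg.
k = √(I/M) = √(3.7723/11.75) = 0.56661 m.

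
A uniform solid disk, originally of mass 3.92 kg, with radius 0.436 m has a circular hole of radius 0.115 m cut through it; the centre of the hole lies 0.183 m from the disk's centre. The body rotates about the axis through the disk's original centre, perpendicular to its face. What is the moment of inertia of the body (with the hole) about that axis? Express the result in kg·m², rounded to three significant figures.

0.362

Unpierced body about its centre: I₀ = (1/2)MR² = (1/2)(3.92)(0.436)² = 0.37259 kg·m².
The removed disk has mass m = M·(r/R)² = (3.92)(0.115/0.436)² = 0.27271 kg (same uniform areal density).
Its moment of inertia about the rotation axis (parallel-axis theorem): I_hole = (1/2)mr² + md² = (1/2)(0.27271)(0.115)² + (0.27271)(0.183)² = 0.010936 kg·m².
Treating the hole as negative mass, I = I₀ − I_hole = 0.37259 − 0.010936 = 0.36165 kg·m².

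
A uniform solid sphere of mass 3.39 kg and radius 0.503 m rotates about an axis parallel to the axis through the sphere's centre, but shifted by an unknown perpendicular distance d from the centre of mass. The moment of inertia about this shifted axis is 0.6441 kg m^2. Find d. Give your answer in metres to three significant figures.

0.298

About the centre-of-mass axis, I_cm = (2/5)MR² = (2/5)(3.39)(0.503)² = 0.34308 kg m^2.
Parallel axis theorem: I = I_cm + Md², so Md² = 0.6441 − 0.34308 = 0.30102 kg m^2.
d = √(0.30102 / 3.39) = 0.29799 m.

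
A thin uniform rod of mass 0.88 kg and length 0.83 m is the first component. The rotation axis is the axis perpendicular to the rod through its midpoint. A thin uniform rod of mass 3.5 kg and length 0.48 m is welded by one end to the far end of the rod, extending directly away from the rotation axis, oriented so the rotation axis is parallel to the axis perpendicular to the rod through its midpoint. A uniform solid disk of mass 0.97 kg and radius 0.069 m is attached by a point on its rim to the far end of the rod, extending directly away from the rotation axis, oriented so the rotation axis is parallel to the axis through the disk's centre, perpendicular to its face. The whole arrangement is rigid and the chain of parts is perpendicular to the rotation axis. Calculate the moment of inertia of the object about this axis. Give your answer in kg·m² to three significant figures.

Thin rod: I_cm = (1/12)ML² = (1/12)(0.88)(0.83)² = 0.050519 kg·m²; axis through the centre, so I = 0.050519 kg·m².
Thin rod: I_cm = (1/12)ML² = (1/12)(3.5)(0.48)² = 0.0672 kg·m²; centre at d = 0.415 + 0.24 = 0.655 m, so I = I_cm + Md² gives I = 0.0672 + (3.5)(0.655)² = 1.5688 kg·m².
Solid disk: I_cm = (1/2)MR² = (1/2)(0.97)(0.069)² = 0.0023091 kg·m²; centre at d = 0.415 + 0.24 + 0.24 + 0.069 = 0.964 m, so I = I_cm + Md² gives I = 0.0023091 + (0.97)(0.964)² = 0.90373 kg·m².
Total I = 0.050519 + 1.5688 + 0.90373 = 2.523 kg·m².

2.52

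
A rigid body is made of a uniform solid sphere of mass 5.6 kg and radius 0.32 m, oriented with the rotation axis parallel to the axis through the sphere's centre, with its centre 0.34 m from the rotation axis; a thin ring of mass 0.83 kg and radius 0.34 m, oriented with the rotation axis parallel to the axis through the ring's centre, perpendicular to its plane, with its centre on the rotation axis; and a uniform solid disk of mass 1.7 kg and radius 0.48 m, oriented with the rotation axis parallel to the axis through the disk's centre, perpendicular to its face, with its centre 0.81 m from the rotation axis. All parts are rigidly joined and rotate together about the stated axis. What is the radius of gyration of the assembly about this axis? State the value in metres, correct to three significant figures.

0.530

Solid sphere: I_cm = (2/5)MR² = (2/5)(5.6)(0.32)² = 0.22938 kg m²; centre at d = 0.34 m, so the parallel axis theorem gives I = 0.22938 + (5.6)(0.34)² = 0.87674 kg m².
Thin ring: I_cm = MR² = (0.83)(0.34)² = 0.095948 kg m²; axis through the centre, so I = 0.095948 kg m².
Solid disk: I_cm = (1/2)MR² = (1/2)(1.7)(0.48)² = 0.19584 kg m²; centre at d = 0.81 m, so the parallel axis theorem gives I = 0.19584 + (1.7)(0.81)² = 1.3112 kg m².
Total I = 2.2839 kg m²; total mass M = 8.13 kg.
k = √(I/M) = √(2.2839/8.13) = 0.53002 m.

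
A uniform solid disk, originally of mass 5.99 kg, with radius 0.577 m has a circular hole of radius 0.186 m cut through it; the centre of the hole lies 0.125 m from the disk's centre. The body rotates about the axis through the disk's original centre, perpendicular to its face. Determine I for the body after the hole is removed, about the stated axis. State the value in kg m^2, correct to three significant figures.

0.977

Unpierced body about its centre: I₀ = (1/2)MR² = (1/2)(5.99)(0.577)² = 0.99712 kg m^2.
The removed disk has mass m = M·(r/R)² = (5.99)(0.186/0.577)² = 0.62245 kg (same uniform areal density).
Its moment of inertia about the rotation axis (parallel-axis theorem): I_hole = (1/2)mr² + md² = (1/2)(0.62245)(0.186)² + (0.62245)(0.125)² = 0.020493 kg m^2.
Treating the hole as negative mass, I = I₀ − I_hole = 0.99712 − 0.020493 = 0.97663 kg m^2.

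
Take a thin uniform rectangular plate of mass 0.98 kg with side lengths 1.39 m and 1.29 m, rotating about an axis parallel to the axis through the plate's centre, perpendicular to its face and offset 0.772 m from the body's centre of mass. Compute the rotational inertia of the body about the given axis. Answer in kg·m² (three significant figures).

I_cm = (1/12)M(a²+b²) = (1/12)(0.98)[(1.39)² + (1.29)²] = 0.29369 kg·m²; centre at d = 0.772 m, so the parallel axis theorem gives I = 0.29369 + (0.98)(0.772)² = 0.87775 kg·m².

0.878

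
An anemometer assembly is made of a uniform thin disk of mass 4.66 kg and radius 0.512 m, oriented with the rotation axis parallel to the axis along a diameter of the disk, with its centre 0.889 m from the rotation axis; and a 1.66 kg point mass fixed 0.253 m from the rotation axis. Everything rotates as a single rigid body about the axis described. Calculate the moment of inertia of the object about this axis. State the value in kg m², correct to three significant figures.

Thin disk: I_cm = (1/4)MR² = (1/4)(4.66)(0.512)² = 0.3054 kg m²; centre at d = 0.889 m, so I = I_cm + Md² gives I = 0.3054 + (4.66)(0.889)² = 3.9883 kg m².
Point mass: I_cm = 0; centre at d = 0.253 m, so I = I_cm + Md² gives I = 0 + (1.66)(0.253)² = 0.10625 kg m².
Total I = 3.9883 + 0.10625 = 4.0945 kg m².

4.09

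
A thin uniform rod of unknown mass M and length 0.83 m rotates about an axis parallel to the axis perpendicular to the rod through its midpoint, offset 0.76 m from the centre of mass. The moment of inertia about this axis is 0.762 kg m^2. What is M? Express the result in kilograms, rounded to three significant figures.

I = I_cm + Md² = (1/12)ML² + Md² = M·[0.0833333·(0.83)² + (0.76)²] = M·0.63501.
So M = 0.762 / 0.63501 = 1.2 kg.

1.20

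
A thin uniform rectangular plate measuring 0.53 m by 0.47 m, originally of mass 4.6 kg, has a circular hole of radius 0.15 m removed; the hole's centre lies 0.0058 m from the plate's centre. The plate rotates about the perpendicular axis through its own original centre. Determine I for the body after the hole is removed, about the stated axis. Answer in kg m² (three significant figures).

0.178

Unpierced body about its centre: I₀ = (1/12)M(a²+b²) = (1/12)(4.6)[(0.53)² + (0.47)²] = 0.19236 kg m².
The removed disk has mass m = M·πr²/(ab) = (4.6)·π(0.15)²/(0.53·0.47) = 1.3053 kg (same uniform areal density).
Its moment of inertia about the rotation axis (parallel-axis theorem): I_hole = (1/2)mr² + md² = (1/2)(1.3053)(0.15)² + (1.3053)(0.0058)² = 0.014729 kg m².
Treating the hole as negative mass, I = I₀ − I_hole = 0.19236 − 0.014729 = 0.17763 kg m².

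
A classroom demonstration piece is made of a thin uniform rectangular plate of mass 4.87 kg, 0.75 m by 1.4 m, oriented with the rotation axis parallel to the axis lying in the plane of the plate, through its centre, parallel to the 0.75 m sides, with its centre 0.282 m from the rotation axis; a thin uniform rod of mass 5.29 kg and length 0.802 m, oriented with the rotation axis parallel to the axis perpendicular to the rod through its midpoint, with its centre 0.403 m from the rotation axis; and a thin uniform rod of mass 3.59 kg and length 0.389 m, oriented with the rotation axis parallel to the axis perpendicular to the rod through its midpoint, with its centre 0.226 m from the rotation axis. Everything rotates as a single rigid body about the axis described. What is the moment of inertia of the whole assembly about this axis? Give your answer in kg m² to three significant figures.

Rectangular plate: I_cm = (1/12)Mb² = (1/12)(4.87)(1.4)² = 0.79543 kg m²; centre at d = 0.282 m, so the parallel axis theorem gives I = 0.79543 + (4.87)(0.282)² = 1.1827 kg m².
Thin rod: I_cm = (1/12)ML² = (1/12)(5.29)(0.802)² = 0.28355 kg m²; centre at d = 0.403 m, so the parallel axis theorem gives I = 0.28355 + (5.29)(0.403)² = 1.1427 kg m².
Thin rod: I_cm = (1/12)ML² = (1/12)(3.59)(0.389)² = 0.04527 kg m²; centre at d = 0.226 m, so the parallel axis theorem gives I = 0.04527 + (3.59)(0.226)² = 0.22863 kg m².
Total I = 1.1827 + 1.1427 + 0.22863 = 2.554 kg m².

2.55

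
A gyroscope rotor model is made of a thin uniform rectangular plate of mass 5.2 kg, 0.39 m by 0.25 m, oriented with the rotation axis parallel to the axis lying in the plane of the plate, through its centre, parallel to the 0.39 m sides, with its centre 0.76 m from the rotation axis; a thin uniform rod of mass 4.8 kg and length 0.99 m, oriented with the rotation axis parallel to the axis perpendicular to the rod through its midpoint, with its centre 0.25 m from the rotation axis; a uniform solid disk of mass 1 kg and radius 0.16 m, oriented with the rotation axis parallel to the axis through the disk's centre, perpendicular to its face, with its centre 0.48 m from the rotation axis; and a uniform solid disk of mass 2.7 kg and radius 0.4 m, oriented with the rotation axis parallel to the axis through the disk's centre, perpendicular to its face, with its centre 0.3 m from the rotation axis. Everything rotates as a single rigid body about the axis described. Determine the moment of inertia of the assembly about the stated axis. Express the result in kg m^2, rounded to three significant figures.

Rectangular plate: I_cm = (1/12)Mb² = (1/12)(5.2)(0.25)² = 0.027083 kg m^2; centre at d = 0.76 m, so the parallel axis theorem gives I = 0.027083 + (5.2)(0.76)² = 3.0306 kg m^2.
Thin rod: I_cm = (1/12)ML² = (1/12)(4.8)(0.99)² = 0.39204 kg m^2; centre at d = 0.25 m, so the parallel axis theorem gives I = 0.39204 + (4.8)(0.25)² = 0.69204 kg m^2.
Solid disk: I_cm = (1/2)MR² = (1/2)(1)(0.16)² = 0.0128 kg m^2; centre at d = 0.48 m, so the parallel axis theorem gives I = 0.0128 + (1)(0.48)² = 0.2432 kg m^2.
Solid disk: I_cm = (1/2)MR² = (1/2)(2.7)(0.4)² = 0.216 kg m^2; centre at d = 0.3 m, so the parallel axis theorem gives I = 0.216 + (2.7)(0.3)² = 0.459 kg m^2.
Total I = 3.0306 + 0.69204 + 0.2432 + 0.459 = 4.4248 kg m^2.

4.42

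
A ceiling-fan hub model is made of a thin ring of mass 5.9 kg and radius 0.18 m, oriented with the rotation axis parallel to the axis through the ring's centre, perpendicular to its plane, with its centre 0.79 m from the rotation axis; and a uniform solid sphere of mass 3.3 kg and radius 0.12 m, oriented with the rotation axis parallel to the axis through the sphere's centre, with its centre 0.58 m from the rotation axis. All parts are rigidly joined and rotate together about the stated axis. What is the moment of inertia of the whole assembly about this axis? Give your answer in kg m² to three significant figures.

Thin ring: I_cm = MR² = (5.9)(0.18)² = 0.19116 kg m²; centre at d = 0.79 m, so the parallel axis theorem gives I = 0.19116 + (5.9)(0.79)² = 3.8734 kg m².
Solid sphere: I_cm = (2/5)MR² = (2/5)(3.3)(0.12)² = 0.019008 kg m²; centre at d = 0.58 m, so the parallel axis theorem gives I = 0.019008 + (3.3)(0.58)² = 1.1291 kg m².
Total I = 3.8734 + 1.1291 = 5.0025 kg m².

5.00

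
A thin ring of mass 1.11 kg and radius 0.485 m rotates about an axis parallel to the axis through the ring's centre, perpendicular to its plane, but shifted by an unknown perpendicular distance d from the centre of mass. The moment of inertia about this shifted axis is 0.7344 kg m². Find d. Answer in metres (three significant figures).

0.653

About the centre-of-mass axis, I_cm = MR² = (1.11)(0.485)² = 0.2611 kg m².
Parallel axis theorem: I = I_cm + Md², so Md² = 0.7344 − 0.2611 = 0.4733 kg m².
d = √(0.4733 / 1.11) = 0.65299 m.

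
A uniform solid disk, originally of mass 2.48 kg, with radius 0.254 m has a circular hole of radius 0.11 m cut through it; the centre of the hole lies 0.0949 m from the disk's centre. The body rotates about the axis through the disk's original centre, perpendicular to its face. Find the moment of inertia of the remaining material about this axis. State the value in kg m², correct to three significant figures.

0.0730

Unpierced body about its centre: I₀ = (1/2)MR² = (1/2)(2.48)(0.254)² = 0.08 kg m².
The removed disk has mass m = M·(r/R)² = (2.48)(0.11/0.254)² = 0.46512 kg (same uniform areal density).
Its moment of inertia about the rotation axis (parallel-axis theorem): I_hole = (1/2)mr² + md² = (1/2)(0.46512)(0.11)² + (0.46512)(0.0949)² = 0.0070029 kg m².
Treating the hole as negative mass, I = I₀ − I_hole = 0.08 − 0.0070029 = 0.072997 kg m².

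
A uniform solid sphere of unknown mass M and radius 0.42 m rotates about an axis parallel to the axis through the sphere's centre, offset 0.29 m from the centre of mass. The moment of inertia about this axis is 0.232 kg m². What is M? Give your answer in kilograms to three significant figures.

1.50

I = I_cm + Md² = (2/5)MR² + Md² = M·[0.4·(0.42)² + (0.29)²] = M·0.15466.
So M = 0.232 / 0.15466 = 1.5001 kg.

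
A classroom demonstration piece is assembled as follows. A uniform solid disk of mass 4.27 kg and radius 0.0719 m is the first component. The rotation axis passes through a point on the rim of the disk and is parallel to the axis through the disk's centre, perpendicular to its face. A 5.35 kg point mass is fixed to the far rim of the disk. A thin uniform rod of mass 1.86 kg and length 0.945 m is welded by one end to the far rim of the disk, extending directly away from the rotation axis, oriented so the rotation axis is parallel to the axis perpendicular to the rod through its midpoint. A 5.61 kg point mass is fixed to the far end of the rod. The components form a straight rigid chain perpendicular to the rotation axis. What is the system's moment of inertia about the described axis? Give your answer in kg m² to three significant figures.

Solid disk: I_cm = (1/2)MR² = (1/2)(4.27)(0.0719)² = 0.011037 kg m²; centre at d = 0.0719 m, so I = I_cm + Md² gives I = 0.011037 + (4.27)(0.0719)² = 0.033111 kg m².
Point mass: I_cm = 0; centre at d = 0.0719 + 0.0719 = 0.1438 m, so I = I_cm + Md² gives I = 0 + (5.35)(0.1438)² = 0.11063 kg m².
Thin rod: I_cm = (1/12)ML² = (1/12)(1.86)(0.945)² = 0.13842 kg m²; centre at d = 0.0719 + 0.0719 + 0.4725 = 0.6163 m, so I = I_cm + Md² gives I = 0.13842 + (1.86)(0.6163)² = 0.84489 kg m².
Point mass: I_cm = 0; centre at d = 0.0719 + 0.0719 + 0.4725 + 0.4725 = 1.0888 m, so I = I_cm + Md² gives I = 0 + (5.61)(1.0888)² = 6.6506 kg m².
Total I = 0.033111 + 0.11063 + 0.84489 + 6.6506 = 7.6392 kg m².

7.64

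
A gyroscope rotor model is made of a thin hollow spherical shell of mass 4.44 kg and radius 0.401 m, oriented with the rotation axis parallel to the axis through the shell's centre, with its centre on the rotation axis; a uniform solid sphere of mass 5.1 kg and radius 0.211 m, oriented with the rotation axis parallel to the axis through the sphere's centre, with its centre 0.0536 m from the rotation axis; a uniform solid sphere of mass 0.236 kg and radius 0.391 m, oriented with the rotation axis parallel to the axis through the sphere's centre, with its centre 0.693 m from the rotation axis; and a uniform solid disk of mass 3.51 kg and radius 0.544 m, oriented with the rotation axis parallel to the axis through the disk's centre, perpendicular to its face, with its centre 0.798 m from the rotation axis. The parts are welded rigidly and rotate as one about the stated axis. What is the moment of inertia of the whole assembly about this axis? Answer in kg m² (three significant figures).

3.46

Spherical shell: I_cm = (2/3)MR² = (2/3)(4.44)(0.401)² = 0.47597 kg m²; axis through the centre, so I = 0.47597 kg m².
Solid sphere: I_cm = (2/5)MR² = (2/5)(5.1)(0.211)² = 0.090823 kg m²; centre at d = 0.0536 m, so the parallel axis theorem gives I = 0.090823 + (5.1)(0.0536)² = 0.10547 kg m².
Solid sphere: I_cm = (2/5)MR² = (2/5)(0.236)(0.391)² = 0.014432 kg m²; centre at d = 0.693 m, so the parallel axis theorem gives I = 0.014432 + (0.236)(0.693)² = 0.12777 kg m².
Solid disk: I_cm = (1/2)MR² = (1/2)(3.51)(0.544)² = 0.51937 kg m²; centre at d = 0.798 m, so the parallel axis theorem gives I = 0.51937 + (3.51)(0.798)² = 2.7545 kg m².
Total I = 0.47597 + 0.10547 + 0.12777 + 2.7545 = 3.4638 kg m².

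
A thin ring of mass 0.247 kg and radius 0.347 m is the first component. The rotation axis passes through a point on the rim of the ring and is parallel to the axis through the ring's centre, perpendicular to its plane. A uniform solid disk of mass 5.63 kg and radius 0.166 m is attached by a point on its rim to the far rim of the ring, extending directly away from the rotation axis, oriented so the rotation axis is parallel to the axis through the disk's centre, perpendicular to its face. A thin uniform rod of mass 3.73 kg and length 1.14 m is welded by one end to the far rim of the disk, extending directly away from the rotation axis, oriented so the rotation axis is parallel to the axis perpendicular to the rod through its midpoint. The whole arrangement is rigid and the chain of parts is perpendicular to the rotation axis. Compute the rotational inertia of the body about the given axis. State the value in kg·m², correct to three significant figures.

Thin ring: I_cm = MR² = (0.247)(0.347)² = 0.029741 kg·m²; centre at d = 0.347 m, so the parallel axis theorem gives I = 0.029741 + (0.247)(0.347)² = 0.059482 kg·m².
Solid disk: I_cm = (1/2)MR² = (1/2)(5.63)(0.166)² = 0.07757 kg·m²; centre at d = 0.347 + 0.347 + 0.166 = 0.86 m, so the parallel axis theorem gives I = 0.07757 + (5.63)(0.86)² = 4.2415 kg·m².
Thin rod: I_cm = (1/12)ML² = (1/12)(3.73)(1.14)² = 0.40396 kg·m²; centre at d = 0.347 + 0.347 + 0.166 + 0.166 + 0.57 = 1.596 m, so the parallel axis theorem gives I = 0.40396 + (3.73)(1.596)² = 9.9051 kg·m².
Total I = 0.059482 + 4.2415 + 9.9051 = 14.206 kg·m².

14.2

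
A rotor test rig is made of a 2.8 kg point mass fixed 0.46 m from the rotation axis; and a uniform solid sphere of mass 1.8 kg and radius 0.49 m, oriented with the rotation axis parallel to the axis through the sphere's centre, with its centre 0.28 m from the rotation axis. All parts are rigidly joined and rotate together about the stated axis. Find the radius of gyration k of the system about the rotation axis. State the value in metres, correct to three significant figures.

0.444

Point mass: I_cm = 0; centre at d = 0.46 m, so I = I_cm + Md² gives I = 0 + (2.8)(0.46)² = 0.59248 kg m^2.
Solid sphere: I_cm = (2/5)MR² = (2/5)(1.8)(0.49)² = 0.17287 kg m^2; centre at d = 0.28 m, so I = I_cm + Md² gives I = 0.17287 + (1.8)(0.28)² = 0.31399 kg m^2.
Total I = 0.90647 kg m^2; total mass M = 4.6 kg.
k = √(I/M) = √(0.90647/4.6) = 0.44391 m.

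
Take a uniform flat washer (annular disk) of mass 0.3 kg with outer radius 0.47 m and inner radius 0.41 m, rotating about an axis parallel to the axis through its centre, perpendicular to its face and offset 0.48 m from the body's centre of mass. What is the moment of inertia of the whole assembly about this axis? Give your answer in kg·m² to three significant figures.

I_cm = (1/2)M(R²+r²) = (1/2)(0.3)[(0.47)² + (0.41)²] = 0.05835 kg·m²; centre at d = 0.48 m, so I = I_cm + Md² gives I = 0.05835 + (0.3)(0.48)² = 0.12747 kg·m².

0.127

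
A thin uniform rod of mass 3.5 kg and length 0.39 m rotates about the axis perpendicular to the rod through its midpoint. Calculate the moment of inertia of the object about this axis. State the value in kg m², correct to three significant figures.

0.0444

I_cm = (1/12)ML² = (1/12)(3.5)(0.39)² = 0.044362 kg m²; axis through the centre, so I = 0.044362 kg m².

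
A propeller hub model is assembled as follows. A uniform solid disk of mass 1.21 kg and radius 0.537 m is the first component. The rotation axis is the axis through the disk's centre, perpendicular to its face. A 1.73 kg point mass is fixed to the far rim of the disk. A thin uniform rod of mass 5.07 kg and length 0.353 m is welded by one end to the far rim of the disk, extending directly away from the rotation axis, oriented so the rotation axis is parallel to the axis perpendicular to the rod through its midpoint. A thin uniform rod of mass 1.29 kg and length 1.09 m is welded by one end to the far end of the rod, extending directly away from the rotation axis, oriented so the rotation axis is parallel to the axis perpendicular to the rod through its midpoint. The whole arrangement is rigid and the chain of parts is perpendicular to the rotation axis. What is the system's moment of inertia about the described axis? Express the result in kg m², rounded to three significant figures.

6.09

Solid disk: I_cm = (1/2)MR² = (1/2)(1.21)(0.537)² = 0.17446 kg m²; axis through the centre, so I = 0.17446 kg m².
Point mass: I_cm = 0; centre at d = 0.537 m, so the parallel axis theorem gives I = 0 + (1.73)(0.537)² = 0.49888 kg m².
Thin rod: I_cm = (1/12)ML² = (1/12)(5.07)(0.353)² = 0.052647 kg m²; centre at d = 0.537 + 0.1765 = 0.7135 m, so the parallel axis theorem gives I = 0.052647 + (5.07)(0.7135)² = 2.6337 kg m².
Thin rod: I_cm = (1/12)ML² = (1/12)(1.29)(1.09)² = 0.12772 kg m²; centre at d = 0.537 + 0.1765 + 0.1765 + 0.545 = 1.435 m, so the parallel axis theorem gives I = 0.12772 + (1.29)(1.435)² = 2.7841 kg m².
Total I = 0.17446 + 0.49888 + 2.6337 + 2.7841 = 6.0912 kg m².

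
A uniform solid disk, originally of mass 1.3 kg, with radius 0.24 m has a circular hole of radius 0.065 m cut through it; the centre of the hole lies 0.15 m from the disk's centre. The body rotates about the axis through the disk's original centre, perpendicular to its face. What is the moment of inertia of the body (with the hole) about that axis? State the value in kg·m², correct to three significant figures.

Unpierced body about its centre: I₀ = (1/2)MR² = (1/2)(1.3)(0.24)² = 0.03744 kg·m².
The removed disk has mass m = M·(r/R)² = (1.3)(0.065/0.24)² = 0.095356 kg (same uniform areal density).
Its moment of inertia about the rotation axis (parallel-axis theorem): I_hole = (1/2)mr² + md² = (1/2)(0.095356)(0.065)² + (0.095356)(0.15)² = 0.0023469 kg·m².
Treating the hole as negative mass, I = I₀ − I_hole = 0.03744 − 0.0023469 = 0.035093 kg·m².

0.0351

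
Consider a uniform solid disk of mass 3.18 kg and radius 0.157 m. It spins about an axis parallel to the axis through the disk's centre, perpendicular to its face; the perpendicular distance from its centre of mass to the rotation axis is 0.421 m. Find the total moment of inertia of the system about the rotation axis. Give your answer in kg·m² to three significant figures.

0.603

I_cm = (1/2)MR² = (1/2)(3.18)(0.157)² = 0.039192 kg·m²; centre at d = 0.421 m, so the parallel axis theorem gives I = 0.039192 + (3.18)(0.421)² = 0.60282 kg·m².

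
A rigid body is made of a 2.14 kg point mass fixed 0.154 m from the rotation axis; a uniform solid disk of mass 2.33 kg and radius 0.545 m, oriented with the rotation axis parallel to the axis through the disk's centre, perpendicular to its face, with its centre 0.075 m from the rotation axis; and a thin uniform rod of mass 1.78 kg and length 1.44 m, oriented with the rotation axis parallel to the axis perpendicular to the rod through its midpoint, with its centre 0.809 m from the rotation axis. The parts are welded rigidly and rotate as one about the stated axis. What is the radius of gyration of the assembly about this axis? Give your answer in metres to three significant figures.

0.549

Point mass: I_cm = 0; centre at d = 0.154 m, so I = I_cm + Md² gives I = 0 + (2.14)(0.154)² = 0.050752 kg m².
Solid disk: I_cm = (1/2)MR² = (1/2)(2.33)(0.545)² = 0.34603 kg m²; centre at d = 0.075 m, so I = I_cm + Md² gives I = 0.34603 + (2.33)(0.075)² = 0.35914 kg m².
Thin rod: I_cm = (1/12)ML² = (1/12)(1.78)(1.44)² = 0.30758 kg m²; centre at d = 0.809 m, so I = I_cm + Md² gives I = 0.30758 + (1.78)(0.809)² = 1.4726 kg m².
Total I = 1.8825 kg m²; total mass M = 6.25 kg.
k = √(I/M) = √(1.8825/6.25) = 0.54881 m.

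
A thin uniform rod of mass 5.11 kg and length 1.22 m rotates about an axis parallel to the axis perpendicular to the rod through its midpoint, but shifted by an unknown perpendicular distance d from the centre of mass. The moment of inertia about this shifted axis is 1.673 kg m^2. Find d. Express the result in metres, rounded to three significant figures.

0.451

About the centre-of-mass axis, I_cm = (1/12)ML² = (1/12)(5.11)(1.22)² = 0.63381 kg m^2.
Parallel axis theorem: I = I_cm + Md², so Md² = 1.673 − 0.63381 = 1.0392 kg m^2.
d = √(1.0392 / 5.11) = 0.45096 m.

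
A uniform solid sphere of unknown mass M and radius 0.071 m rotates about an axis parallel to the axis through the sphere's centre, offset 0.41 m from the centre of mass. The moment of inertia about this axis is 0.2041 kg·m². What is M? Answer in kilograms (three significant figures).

1.20

I = I_cm + Md² = (2/5)MR² + Md² = M·[0.4·(0.071)² + (0.41)²] = M·0.17012.
So M = 0.2041 / 0.17012 = 1.1998 kg.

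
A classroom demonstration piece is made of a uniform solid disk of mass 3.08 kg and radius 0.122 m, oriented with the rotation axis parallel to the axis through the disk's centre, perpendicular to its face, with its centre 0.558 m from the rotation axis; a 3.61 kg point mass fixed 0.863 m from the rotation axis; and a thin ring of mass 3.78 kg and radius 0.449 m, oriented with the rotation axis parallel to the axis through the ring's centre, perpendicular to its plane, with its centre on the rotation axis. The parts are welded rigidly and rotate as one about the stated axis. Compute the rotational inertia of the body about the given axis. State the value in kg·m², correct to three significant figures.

Solid disk: I_cm = (1/2)MR² = (1/2)(3.08)(0.122)² = 0.022921 kg·m²; centre at d = 0.558 m, so the parallel axis theorem gives I = 0.022921 + (3.08)(0.558)² = 0.98192 kg·m².
Point mass: I_cm = 0; centre at d = 0.863 m, so the parallel axis theorem gives I = 0 + (3.61)(0.863)² = 2.6886 kg·m².
Thin ring: I_cm = MR² = (3.78)(0.449)² = 0.76205 kg·m²; axis through the centre, so I = 0.76205 kg·m².
Total I = 0.98192 + 2.6886 + 0.76205 = 4.4326 kg·m².

4.43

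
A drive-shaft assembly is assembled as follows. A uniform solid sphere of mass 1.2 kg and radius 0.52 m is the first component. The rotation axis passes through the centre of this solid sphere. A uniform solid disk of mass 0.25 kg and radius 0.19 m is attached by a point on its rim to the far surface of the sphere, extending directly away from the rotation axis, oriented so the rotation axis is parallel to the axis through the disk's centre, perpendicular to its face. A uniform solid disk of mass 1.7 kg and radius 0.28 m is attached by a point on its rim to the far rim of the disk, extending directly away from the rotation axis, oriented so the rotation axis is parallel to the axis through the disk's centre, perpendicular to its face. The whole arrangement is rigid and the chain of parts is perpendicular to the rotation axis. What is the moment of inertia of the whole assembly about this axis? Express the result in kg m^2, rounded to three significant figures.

Solid sphere: I_cm = (2/5)MR² = (2/5)(1.2)(0.52)² = 0.12979 kg m^2; axis through the centre, so I = 0.12979 kg m^2.
Solid disk: I_cm = (1/2)MR² = (1/2)(0.25)(0.19)² = 0.0045125 kg m^2; centre at d = 0.52 + 0.19 = 0.71 m, so the parallel axis theorem gives I = 0.0045125 + (0.25)(0.71)² = 0.13054 kg m^2.
Solid disk: I_cm = (1/2)MR² = (1/2)(1.7)(0.28)² = 0.06664 kg m^2; centre at d = 0.52 + 0.19 + 0.19 + 0.28 = 1.18 m, so the parallel axis theorem gives I = 0.06664 + (1.7)(1.18)² = 2.4337 kg m^2.
Total I = 0.12979 + 0.13054 + 2.4337 = 2.694 kg m^2.

2.69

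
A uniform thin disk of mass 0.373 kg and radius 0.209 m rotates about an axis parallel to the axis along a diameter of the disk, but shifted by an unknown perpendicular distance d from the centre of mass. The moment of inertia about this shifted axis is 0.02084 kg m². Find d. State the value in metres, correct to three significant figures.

0.212

About the centre-of-mass axis, I_cm = (1/4)MR² = (1/4)(0.373)(0.209)² = 0.0040733 kg m².
Parallel axis theorem: I = I_cm + Md², so Md² = 0.02084 − 0.0040733 = 0.016767 kg m².
d = √(0.016767 / 0.373) = 0.21202 m.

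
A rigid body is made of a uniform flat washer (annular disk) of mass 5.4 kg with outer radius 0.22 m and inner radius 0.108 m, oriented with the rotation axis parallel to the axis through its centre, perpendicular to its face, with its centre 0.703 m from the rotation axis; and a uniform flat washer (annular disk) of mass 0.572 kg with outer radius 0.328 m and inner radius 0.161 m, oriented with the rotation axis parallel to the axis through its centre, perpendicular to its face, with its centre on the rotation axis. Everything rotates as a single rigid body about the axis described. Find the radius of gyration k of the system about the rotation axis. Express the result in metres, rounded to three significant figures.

0.693

Annular disk: I_cm = (1/2)M(R²+r²) = (1/2)(5.4)[(0.22)² + (0.108)²] = 0.16217 kg m^2; centre at d = 0.703 m, so I = I_cm + Md² gives I = 0.16217 + (5.4)(0.703)² = 2.8309 kg m^2.
Annular disk: I_cm = (1/2)M(R²+r²) = (1/2)(0.572)[(0.328)² + (0.161)²] = 0.038182 kg m^2; axis through the centre, so I = 0.038182 kg m^2.
Total I = 2.8691 kg m^2; total mass M = 5.972 kg.
k = √(I/M) = √(2.8691/5.972) = 0.69313 m.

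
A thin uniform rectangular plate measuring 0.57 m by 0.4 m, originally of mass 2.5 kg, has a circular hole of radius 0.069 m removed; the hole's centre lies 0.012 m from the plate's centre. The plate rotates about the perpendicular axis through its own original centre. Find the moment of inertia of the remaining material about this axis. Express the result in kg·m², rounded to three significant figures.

0.101

Unpierced body about its centre: I₀ = (1/12)M(a²+b²) = (1/12)(2.5)[(0.57)² + (0.4)²] = 0.10102 kg·m².
The removed disk has mass m = M·πr²/(ab) = (2.5)·π(0.069)²/(0.57·0.4) = 0.164 kg (same uniform areal density).
Its moment of inertia about the rotation axis (parallel-axis theorem): I_hole = (1/2)mr² + md² = (1/2)(0.164)(0.069)² + (0.164)(0.012)² = 0.00041403 kg·m².
Treating the hole as negative mass, I = I₀ − I_hole = 0.10102 − 0.00041403 = 0.10061 kg·m².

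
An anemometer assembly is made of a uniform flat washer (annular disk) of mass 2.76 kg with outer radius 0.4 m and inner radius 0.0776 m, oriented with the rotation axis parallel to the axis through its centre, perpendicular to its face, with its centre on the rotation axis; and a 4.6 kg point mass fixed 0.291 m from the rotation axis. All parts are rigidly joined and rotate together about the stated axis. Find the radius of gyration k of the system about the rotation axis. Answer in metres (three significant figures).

Annular disk: I_cm = (1/2)M(R²+r²) = (1/2)(2.76)[(0.4)² + (0.0776)²] = 0.22911 kg m²; axis through the centre, so I = 0.22911 kg m².
Point mass: I_cm = 0; centre at d = 0.291 m, so the parallel axis theorem gives I = 0 + (4.6)(0.291)² = 0.38953 kg m².
Total I = 0.61864 kg m²; total mass M = 7.36 kg.
k = √(I/M) = √(0.61864/7.36) = 0.28992 m.

0.290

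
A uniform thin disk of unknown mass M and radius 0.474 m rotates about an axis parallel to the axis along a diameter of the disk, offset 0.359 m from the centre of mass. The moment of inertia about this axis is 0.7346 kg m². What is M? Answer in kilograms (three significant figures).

I = I_cm + Md² = (1/4)MR² + Md² = M·[0.25·(0.474)² + (0.359)²] = M·0.18505.
So M = 0.7346 / 0.18505 = 3.9697 kg.

3.97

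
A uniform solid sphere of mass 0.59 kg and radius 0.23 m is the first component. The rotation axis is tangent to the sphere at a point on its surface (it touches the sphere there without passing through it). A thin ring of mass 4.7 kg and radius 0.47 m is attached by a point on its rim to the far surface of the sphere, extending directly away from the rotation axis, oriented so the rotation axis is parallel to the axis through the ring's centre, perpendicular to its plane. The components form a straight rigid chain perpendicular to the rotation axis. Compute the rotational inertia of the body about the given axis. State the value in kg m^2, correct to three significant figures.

Solid sphere: I_cm = (2/5)MR² = (2/5)(0.59)(0.23)² = 0.012484 kg m^2; centre at d = 0.23 m, so I = I_cm + Md² gives I = 0.012484 + (0.59)(0.23)² = 0.043695 kg m^2.
Thin ring: I_cm = MR² = (4.7)(0.47)² = 1.0382 kg m^2; centre at d = 0.23 + 0.23 + 0.47 = 0.93 m, so I = I_cm + Md² gives I = 1.0382 + (4.7)(0.93)² = 5.1033 kg m^2.
Total I = 0.043695 + 5.1033 = 5.147 kg m^2.

5.15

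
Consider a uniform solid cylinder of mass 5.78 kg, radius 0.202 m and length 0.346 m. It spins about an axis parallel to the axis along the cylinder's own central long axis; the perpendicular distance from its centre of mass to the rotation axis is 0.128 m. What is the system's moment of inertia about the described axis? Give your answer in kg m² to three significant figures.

I_cm = (1/2)MR² = (1/2)(5.78)(0.202)² = 0.11792 kg m²; centre at d = 0.128 m, so I = I_cm + Md² gives I = 0.11792 + (5.78)(0.128)² = 0.21262 kg m².

0.213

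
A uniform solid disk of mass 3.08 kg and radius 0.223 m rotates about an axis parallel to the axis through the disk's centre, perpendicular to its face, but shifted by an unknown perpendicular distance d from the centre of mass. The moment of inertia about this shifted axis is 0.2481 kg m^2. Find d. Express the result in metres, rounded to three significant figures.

About the centre-of-mass axis, I_cm = (1/2)MR² = (1/2)(3.08)(0.223)² = 0.076583 kg m^2.
Parallel axis theorem: I = I_cm + Md², so Md² = 0.2481 − 0.076583 = 0.17152 kg m^2.
d = √(0.17152 / 3.08) = 0.23598 m.

0.236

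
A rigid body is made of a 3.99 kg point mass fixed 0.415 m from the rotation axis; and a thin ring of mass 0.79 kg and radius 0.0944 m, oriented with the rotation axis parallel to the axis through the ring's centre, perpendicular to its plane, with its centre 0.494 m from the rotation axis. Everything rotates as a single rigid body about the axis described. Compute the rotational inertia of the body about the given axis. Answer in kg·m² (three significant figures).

Point mass: I_cm = 0; centre at d = 0.415 m, so the parallel axis theorem gives I = 0 + (3.99)(0.415)² = 0.68718 kg·m².
Thin ring: I_cm = MR² = (0.79)(0.0944)² = 0.00704 kg·m²; centre at d = 0.494 m, so the parallel axis theorem gives I = 0.00704 + (0.79)(0.494)² = 0.19983 kg·m².
Total I = 0.68718 + 0.19983 = 0.88701 kg·m².

0.887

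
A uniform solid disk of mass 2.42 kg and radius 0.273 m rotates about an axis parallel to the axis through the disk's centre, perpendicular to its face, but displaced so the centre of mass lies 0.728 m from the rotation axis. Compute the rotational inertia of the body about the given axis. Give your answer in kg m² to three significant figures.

1.37

I_cm = (1/2)MR² = (1/2)(2.42)(0.273)² = 0.09018 kg m²; centre at d = 0.728 m, so the parallel axis theorem gives I = 0.09018 + (2.42)(0.728)² = 1.3727 kg m².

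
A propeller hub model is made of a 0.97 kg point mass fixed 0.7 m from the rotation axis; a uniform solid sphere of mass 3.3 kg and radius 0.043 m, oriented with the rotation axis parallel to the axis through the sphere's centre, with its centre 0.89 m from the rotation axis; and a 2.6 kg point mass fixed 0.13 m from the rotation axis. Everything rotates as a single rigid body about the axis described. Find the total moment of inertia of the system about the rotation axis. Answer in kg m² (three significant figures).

3.14

Point mass: I_cm = 0; centre at d = 0.7 m, so I = I_cm + Md² gives I = 0 + (0.97)(0.7)² = 0.4753 kg m².
Solid sphere: I_cm = (2/5)MR² = (2/5)(3.3)(0.043)² = 0.0024407 kg m²; centre at d = 0.89 m, so I = I_cm + Md² gives I = 0.0024407 + (3.3)(0.89)² = 2.6164 kg m².
Point mass: I_cm = 0; centre at d = 0.13 m, so I = I_cm + Md² gives I = 0 + (2.6)(0.13)² = 0.04394 kg m².
Total I = 0.4753 + 2.6164 + 0.04394 = 3.1356 kg m².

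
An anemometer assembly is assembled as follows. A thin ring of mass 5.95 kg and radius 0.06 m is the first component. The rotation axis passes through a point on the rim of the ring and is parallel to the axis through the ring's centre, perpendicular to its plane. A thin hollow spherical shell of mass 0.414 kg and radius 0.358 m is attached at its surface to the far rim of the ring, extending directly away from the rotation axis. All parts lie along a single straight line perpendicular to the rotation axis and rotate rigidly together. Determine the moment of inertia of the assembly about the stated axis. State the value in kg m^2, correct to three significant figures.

Thin ring: I_cm = MR² = (5.95)(0.06)² = 0.02142 kg m^2; centre at d = 0.06 m, so I = I_cm + Md² gives I = 0.02142 + (5.95)(0.06)² = 0.04284 kg m^2.
Spherical shell: I_cm = (2/3)MR² = (2/3)(0.414)(0.358)² = 0.035373 kg m^2; centre at d = 0.06 + 0.06 + 0.358 = 0.478 m, so I = I_cm + Md² gives I = 0.035373 + (0.414)(0.478)² = 0.12997 kg m^2.
Total I = 0.04284 + 0.12997 = 0.17281 kg m^2.

0.173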